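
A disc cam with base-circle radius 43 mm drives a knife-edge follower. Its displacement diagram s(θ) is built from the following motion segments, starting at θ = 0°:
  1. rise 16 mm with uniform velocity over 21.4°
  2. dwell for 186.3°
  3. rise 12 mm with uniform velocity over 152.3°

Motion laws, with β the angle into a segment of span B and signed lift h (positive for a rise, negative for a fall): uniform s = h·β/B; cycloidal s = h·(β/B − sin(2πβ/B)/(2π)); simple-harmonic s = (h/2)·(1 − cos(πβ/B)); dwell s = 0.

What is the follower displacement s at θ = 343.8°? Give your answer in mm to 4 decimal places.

seg 1 [0°–21.4°] uniform, h=16: full span → s += 16 → s = 16.0000
seg 2 [21.4°–207.7°] dwell: s stays 16.0000
seg 3 [207.7°–360°] uniform, h=12: θ=343.8° here. β=136.1, B=152.3. 12·136.1/152.3 = 10.7236 → s = 26.7236

26.7236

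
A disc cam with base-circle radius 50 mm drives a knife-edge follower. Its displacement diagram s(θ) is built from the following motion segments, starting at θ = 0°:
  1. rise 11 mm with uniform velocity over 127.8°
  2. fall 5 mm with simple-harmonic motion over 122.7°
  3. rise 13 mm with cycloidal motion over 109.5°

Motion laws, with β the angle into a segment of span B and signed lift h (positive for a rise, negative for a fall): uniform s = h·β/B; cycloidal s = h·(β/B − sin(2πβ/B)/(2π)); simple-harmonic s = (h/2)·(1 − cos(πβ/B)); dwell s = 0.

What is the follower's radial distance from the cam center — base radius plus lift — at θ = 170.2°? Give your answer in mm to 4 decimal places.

seg 1 [0°–127.8°] uniform, h=11: full span → s += 11 → s = 11.0000
seg 2 [127.8°–250.5°] simple-harmonic, h=-5: θ=170.2° here. β=42.4, B=122.7. -5/2·(1 − cos(π·0.3456)) = -1.3341 → s = 9.6659
radial distance = base radius + s = 50 + 9.6659 = 59.6659

59.6659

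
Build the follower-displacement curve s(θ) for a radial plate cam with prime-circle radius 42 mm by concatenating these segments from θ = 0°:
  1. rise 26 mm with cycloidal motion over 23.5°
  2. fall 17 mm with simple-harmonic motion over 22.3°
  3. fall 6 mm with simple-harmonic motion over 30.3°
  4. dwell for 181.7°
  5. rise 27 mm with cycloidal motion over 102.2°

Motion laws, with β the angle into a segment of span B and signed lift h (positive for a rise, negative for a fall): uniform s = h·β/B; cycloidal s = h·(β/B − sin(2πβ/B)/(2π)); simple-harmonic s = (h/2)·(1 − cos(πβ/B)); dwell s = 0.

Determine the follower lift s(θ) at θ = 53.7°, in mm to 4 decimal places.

seg 1 [0°–23.5°] cycloidal, h=26: full span → s += 26 → s = 26.0000
seg 2 [23.5°–45.8°] simple-harmonic, h=-17: full span → s += -17 → s = 9.0000
seg 3 [45.8°–76.1°] simple-harmonic, h=-6: θ=53.7° here. β=7.9, B=30.3. -6/2·(1 − cos(π·0.2607)) = -0.9514 → s = 8.0486

8.0486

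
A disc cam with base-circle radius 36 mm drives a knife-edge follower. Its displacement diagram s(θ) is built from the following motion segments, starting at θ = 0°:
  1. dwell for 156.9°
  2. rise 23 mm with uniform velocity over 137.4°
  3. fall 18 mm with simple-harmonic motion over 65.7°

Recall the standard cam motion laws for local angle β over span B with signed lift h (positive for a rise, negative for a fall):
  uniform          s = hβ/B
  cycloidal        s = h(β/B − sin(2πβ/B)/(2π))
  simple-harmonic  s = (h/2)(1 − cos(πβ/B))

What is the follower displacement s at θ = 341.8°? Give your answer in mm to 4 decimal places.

seg 1 [0°–156.9°] dwell: s stays 0.0000
seg 2 [156.9°–294.3°] uniform, h=23: full span → s += 23 → s = 23.0000
seg 3 [294.3°–360°] simple-harmonic, h=-18: θ=341.8° here. β=47.5, B=65.7. -18/2·(1 − cos(π·0.7230)) = -14.8016 → s = 8.1984

8.1984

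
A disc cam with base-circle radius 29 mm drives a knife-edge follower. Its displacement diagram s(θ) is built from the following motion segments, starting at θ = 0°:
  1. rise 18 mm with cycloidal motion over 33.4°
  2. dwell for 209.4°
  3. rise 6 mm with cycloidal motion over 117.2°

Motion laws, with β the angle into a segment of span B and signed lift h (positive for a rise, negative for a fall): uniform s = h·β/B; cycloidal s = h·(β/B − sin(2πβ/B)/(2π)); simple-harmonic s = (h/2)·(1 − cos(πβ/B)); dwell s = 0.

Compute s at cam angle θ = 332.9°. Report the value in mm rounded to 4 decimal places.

seg 1 [0°–33.4°] cycloidal, h=18: full span → s += 18 → s = 18.0000
seg 2 [33.4°–242.8°] dwell: s stays 18.0000
seg 3 [242.8°–360°] cycloidal, h=6: θ=332.9° here. β=90.1, B=117.2. 6·(0.7688 − sin(2π·0.7688)/(2π)) = 5.5609 → s = 23.5609

23.5609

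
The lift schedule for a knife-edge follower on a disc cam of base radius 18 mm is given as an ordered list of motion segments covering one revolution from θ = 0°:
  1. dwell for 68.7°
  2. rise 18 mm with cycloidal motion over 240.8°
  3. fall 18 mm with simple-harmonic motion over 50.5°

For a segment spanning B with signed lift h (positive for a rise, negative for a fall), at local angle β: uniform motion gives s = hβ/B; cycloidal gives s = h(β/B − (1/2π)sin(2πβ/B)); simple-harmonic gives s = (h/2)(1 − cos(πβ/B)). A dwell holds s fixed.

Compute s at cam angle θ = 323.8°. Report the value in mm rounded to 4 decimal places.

seg 1 [0°–68.7°] dwell: s stays 0.0000
seg 2 [68.7°–309.5°] cycloidal, h=18: full span → s += 18 → s = 18.0000
seg 3 [309.5°–360°] simple-harmonic, h=-18: θ=323.8° here. β=14.3, B=50.5. -18/2·(1 − cos(π·0.2832)) = -3.3325 → s = 14.6675

14.6675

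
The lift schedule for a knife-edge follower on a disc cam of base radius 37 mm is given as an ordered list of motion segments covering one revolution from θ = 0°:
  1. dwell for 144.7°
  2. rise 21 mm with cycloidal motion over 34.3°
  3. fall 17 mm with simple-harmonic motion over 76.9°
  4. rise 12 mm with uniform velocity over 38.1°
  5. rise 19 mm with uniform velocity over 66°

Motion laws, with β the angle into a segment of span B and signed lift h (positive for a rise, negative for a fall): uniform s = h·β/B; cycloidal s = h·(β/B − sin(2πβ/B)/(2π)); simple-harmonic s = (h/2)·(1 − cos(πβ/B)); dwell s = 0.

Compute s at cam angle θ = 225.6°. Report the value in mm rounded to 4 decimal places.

seg 1 [0°–144.7°] dwell: s stays 0.0000
seg 2 [144.7°–179°] cycloidal, h=21: full span → s += 21 → s = 21.0000
seg 3 [179°–255.9°] simple-harmonic, h=-17: θ=225.6° here. β=46.6, B=76.9. -17/2·(1 − cos(π·0.6060)) = -11.2781 → s = 9.7219

9.7219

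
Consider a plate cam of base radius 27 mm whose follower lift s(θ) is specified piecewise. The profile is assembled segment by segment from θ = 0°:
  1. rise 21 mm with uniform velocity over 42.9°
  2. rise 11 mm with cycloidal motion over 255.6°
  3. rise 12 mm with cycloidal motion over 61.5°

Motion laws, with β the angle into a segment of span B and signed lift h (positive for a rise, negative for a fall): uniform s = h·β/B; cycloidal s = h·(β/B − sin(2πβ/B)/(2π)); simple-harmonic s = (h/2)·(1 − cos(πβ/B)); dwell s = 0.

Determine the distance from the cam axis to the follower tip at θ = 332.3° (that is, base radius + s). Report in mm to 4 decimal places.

seg 1 [0°–42.9°] uniform, h=21: full span → s += 21 → s = 21.0000
seg 2 [42.9°–298.5°] cycloidal, h=11: full span → s += 11 → s = 32.0000
seg 3 [298.5°–360°] cycloidal, h=12: θ=332.3° here. β=33.8, B=61.5. 12·(0.5496 − sin(2π·0.5496)/(2π)) = 7.1807 → s = 39.1807
radial distance = base radius + s = 27 + 39.1807 = 66.1807

66.1807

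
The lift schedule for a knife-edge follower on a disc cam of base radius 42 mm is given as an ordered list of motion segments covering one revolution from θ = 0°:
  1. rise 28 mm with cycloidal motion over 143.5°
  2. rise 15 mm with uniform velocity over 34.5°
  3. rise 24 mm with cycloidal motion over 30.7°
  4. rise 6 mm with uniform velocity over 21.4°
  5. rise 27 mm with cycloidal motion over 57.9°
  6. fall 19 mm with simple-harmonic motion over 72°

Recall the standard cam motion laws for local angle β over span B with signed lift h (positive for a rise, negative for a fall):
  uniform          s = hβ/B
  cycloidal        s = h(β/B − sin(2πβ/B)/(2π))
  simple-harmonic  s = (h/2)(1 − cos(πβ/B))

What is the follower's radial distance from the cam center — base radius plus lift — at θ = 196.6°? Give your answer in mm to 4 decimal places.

seg 1 [0°–143.5°] cycloidal, h=28: full span → s += 28 → s = 28.0000
seg 2 [143.5°–178°] uniform, h=15: full span → s += 15 → s = 43.0000
seg 3 [178°–208.7°] cycloidal, h=24: θ=196.6° here. β=18.6, B=30.7. 24·(0.6059 − sin(2π·0.6059)/(2π)) = 16.8982 → s = 59.8982
radial distance = base radius + s = 42 + 59.8982 = 101.8982

101.8982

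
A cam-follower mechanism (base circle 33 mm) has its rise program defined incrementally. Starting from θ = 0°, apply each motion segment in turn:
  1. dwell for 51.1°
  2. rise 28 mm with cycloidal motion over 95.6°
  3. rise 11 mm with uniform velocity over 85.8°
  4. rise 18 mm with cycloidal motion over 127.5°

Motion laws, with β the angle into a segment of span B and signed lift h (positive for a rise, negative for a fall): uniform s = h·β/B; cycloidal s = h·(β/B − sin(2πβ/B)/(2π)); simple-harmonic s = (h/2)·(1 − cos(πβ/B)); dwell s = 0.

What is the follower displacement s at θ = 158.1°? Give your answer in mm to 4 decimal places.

seg 1 [0°–51.1°] dwell: s stays 0.0000
seg 2 [51.1°–146.7°] cycloidal, h=28: full span → s += 28 → s = 28.0000
seg 3 [146.7°–232.5°] uniform, h=11: θ=158.1° here. β=11.4, B=85.8. 11·11.4/85.8 = 1.4615 → s = 29.4615

29.4615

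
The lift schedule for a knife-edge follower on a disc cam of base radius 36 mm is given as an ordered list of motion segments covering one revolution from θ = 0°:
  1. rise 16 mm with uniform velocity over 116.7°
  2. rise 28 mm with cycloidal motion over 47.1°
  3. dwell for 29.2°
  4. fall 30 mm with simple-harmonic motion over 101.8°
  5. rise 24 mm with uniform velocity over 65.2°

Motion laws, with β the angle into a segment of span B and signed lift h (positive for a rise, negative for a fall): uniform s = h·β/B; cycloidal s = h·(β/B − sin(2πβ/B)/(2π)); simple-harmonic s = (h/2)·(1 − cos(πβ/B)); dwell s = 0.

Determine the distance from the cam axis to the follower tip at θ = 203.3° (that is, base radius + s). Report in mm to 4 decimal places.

seg 1 [0°–116.7°] uniform, h=16: full span → s += 16 → s = 16.0000
seg 2 [116.7°–163.8°] cycloidal, h=28: full span → s += 28 → s = 44.0000
seg 3 [163.8°–193°] dwell: s stays 44.0000
seg 4 [193°–294.8°] simple-harmonic, h=-30: θ=203.3° here. β=10.3, B=101.8. -30/2·(1 − cos(π·0.1012)) = -0.7514 → s = 43.2486
radial distance = base radius + s = 36 + 43.2486 = 79.2486

79.2486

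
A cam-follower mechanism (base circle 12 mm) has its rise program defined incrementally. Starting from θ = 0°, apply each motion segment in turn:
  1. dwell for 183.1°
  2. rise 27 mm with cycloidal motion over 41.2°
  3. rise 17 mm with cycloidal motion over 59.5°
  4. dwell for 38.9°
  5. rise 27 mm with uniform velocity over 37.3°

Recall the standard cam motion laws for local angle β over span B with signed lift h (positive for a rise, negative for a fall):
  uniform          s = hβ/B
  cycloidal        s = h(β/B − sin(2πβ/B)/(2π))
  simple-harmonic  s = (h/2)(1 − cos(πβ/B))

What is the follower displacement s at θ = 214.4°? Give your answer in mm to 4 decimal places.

seg 1 [0°–183.1°] dwell: s stays 0.0000
seg 2 [183.1°–224.3°] cycloidal, h=27: θ=214.4° here. β=31.3, B=41.2. 27·(0.7597 − sin(2π·0.7597)/(2π)) = 24.8013 → s = 24.8013

24.8013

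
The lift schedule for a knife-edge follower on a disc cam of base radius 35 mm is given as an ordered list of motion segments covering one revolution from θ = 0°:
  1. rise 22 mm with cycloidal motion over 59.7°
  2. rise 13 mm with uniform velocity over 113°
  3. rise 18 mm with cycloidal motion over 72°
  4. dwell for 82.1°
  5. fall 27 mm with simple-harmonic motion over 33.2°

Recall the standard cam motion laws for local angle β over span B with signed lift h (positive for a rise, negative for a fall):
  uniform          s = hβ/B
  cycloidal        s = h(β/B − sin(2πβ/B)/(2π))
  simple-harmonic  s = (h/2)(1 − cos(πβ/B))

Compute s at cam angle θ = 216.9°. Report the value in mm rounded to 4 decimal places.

seg 1 [0°–59.7°] cycloidal, h=22: full span → s += 22 → s = 22.0000
seg 2 [59.7°–172.7°] uniform, h=13: full span → s += 13 → s = 35.0000
seg 3 [172.7°–244.7°] cycloidal, h=18: θ=216.9° here. β=44.2, B=72. 18·(0.6139 − sin(2π·0.6139)/(2π)) = 12.9295 → s = 47.9295

47.9295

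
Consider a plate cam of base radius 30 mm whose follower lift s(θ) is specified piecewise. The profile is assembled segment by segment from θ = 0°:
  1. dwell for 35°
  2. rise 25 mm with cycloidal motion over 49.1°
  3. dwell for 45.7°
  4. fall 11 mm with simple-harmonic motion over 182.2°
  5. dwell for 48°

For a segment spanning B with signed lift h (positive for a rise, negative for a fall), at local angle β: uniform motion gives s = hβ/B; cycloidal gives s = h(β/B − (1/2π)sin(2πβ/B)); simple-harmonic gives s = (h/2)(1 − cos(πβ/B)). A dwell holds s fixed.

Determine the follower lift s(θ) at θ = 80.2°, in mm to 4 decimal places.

seg 1 [0°–35°] dwell: s stays 0.0000
seg 2 [35°–84.1°] cycloidal, h=25: θ=80.2° here. β=45.2, B=49.1. 25·(0.9206 − sin(2π·0.9206)/(2π)) = 24.9186 → s = 24.9186

24.9186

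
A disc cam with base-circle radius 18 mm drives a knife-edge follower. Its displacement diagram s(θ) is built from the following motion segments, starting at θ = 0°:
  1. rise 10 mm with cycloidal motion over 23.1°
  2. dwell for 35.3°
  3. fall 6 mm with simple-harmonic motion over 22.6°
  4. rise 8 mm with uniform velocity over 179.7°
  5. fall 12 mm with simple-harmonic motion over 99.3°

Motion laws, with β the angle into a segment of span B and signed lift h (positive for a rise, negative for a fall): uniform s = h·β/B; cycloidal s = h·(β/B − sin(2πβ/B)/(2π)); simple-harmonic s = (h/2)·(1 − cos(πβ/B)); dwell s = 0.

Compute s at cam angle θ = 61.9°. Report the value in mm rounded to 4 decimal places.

seg 1 [0°–23.1°] cycloidal, h=10: full span → s += 10 → s = 10.0000
seg 2 [23.1°–58.4°] dwell: s stays 10.0000
seg 3 [58.4°–81°] simple-harmonic, h=-6: θ=61.9° here. β=3.5, B=22.6. -6/2·(1 − cos(π·0.1549)) = -0.3481 → s = 9.6519

9.6519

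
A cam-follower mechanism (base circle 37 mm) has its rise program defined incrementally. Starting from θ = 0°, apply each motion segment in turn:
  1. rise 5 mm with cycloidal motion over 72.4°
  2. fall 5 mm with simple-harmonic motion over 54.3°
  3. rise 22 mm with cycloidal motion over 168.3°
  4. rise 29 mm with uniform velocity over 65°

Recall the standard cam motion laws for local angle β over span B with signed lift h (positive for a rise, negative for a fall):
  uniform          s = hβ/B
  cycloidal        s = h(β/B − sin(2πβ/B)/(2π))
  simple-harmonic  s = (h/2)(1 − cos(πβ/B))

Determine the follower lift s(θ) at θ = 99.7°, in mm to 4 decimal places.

seg 1 [0°–72.4°] cycloidal, h=5: full span → s += 5 → s = 5.0000
seg 2 [72.4°–126.7°] simple-harmonic, h=-5: θ=99.7° here. β=27.3, B=54.3. -5/2·(1 − cos(π·0.5028)) = -2.5217 → s = 2.4783

2.4783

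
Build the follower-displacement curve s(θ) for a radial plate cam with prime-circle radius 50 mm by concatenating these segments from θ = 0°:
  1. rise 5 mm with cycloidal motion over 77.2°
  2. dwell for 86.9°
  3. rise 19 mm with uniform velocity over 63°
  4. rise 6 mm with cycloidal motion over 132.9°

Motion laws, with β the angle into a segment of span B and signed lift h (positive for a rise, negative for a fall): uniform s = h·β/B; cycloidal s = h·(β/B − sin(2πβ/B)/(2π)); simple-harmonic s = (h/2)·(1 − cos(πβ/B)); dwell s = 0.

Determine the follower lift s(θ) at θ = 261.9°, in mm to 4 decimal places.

seg 1 [0°–77.2°] cycloidal, h=5: full span → s += 5 → s = 5.0000
seg 2 [77.2°–164.1°] dwell: s stays 5.0000
seg 3 [164.1°–227.1°] uniform, h=19: full span → s += 19 → s = 24.0000
seg 4 [227.1°–360°] cycloidal, h=6: θ=261.9° here. β=34.8, B=132.9. 6·(0.2619 − sin(2π·0.2619)/(2π)) = 0.6188 → s = 24.6188

24.6188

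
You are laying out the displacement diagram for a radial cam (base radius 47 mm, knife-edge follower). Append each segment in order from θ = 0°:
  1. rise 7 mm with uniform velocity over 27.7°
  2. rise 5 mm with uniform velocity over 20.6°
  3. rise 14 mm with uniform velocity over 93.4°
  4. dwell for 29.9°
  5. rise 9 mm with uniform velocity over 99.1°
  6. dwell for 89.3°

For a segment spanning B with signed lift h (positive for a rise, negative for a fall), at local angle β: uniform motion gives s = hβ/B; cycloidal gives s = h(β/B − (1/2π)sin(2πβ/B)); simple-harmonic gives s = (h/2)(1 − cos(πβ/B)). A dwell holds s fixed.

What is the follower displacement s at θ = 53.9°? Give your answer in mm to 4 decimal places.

seg 1 [0°–27.7°] uniform, h=7: full span → s += 7 → s = 7.0000
seg 2 [27.7°–48.3°] uniform, h=5: full span → s += 5 → s = 12.0000
seg 3 [48.3°–141.7°] uniform, h=14: θ=53.9° here. β=5.6, B=93.4. 14·5.6/93.4 = 0.8394 → s = 12.8394

12.8394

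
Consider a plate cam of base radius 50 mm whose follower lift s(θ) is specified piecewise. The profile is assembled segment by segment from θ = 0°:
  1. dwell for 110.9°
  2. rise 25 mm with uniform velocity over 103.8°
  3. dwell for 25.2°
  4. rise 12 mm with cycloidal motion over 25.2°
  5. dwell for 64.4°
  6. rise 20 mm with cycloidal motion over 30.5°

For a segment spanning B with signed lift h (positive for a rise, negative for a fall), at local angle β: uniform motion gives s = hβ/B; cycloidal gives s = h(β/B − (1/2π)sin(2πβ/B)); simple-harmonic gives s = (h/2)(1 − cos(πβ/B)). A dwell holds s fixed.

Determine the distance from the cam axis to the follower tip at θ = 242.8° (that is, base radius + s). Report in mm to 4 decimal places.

seg 1 [0°–110.9°] dwell: s stays 0.0000
seg 2 [110.9°–214.7°] uniform, h=25: full span → s += 25 → s = 25.0000
seg 3 [214.7°–239.9°] dwell: s stays 25.0000
seg 4 [239.9°–265.1°] cycloidal, h=12: θ=242.8° here. β=2.9, B=25.2. 12·(0.1151 − sin(2π·0.1151)/(2π)) = 0.1172 → s = 25.1172
radial distance = base radius + s = 50 + 25.1172 = 75.1172

75.1172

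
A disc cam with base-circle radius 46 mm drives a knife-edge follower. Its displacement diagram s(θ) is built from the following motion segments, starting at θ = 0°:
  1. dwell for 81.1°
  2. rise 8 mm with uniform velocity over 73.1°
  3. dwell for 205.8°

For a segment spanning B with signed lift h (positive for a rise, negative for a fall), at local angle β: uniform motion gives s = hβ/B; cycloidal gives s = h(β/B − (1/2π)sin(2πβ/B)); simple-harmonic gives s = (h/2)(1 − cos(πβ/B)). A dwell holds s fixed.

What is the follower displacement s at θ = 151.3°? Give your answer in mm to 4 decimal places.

seg 1 [0°–81.1°] dwell: s stays 0.0000
seg 2 [81.1°–154.2°] uniform, h=8: θ=151.3° here. β=70.2, B=73.1. 8·70.2/73.1 = 7.6826 → s = 7.6826

7.6826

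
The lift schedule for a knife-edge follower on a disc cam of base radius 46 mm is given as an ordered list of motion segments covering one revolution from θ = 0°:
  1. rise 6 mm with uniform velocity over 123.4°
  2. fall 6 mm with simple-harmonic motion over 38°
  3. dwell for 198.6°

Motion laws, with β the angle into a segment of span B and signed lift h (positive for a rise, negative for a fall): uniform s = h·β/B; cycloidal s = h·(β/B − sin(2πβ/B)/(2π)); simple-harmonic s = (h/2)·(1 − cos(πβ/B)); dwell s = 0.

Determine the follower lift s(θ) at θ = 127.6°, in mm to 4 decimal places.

seg 1 [0°–123.4°] uniform, h=6: full span → s += 6 → s = 6.0000
seg 2 [123.4°–161.4°] simple-harmonic, h=-6: θ=127.6° here. β=4.2, B=38. -6/2·(1 − cos(π·0.1105)) = -0.1790 → s = 5.8210

5.8210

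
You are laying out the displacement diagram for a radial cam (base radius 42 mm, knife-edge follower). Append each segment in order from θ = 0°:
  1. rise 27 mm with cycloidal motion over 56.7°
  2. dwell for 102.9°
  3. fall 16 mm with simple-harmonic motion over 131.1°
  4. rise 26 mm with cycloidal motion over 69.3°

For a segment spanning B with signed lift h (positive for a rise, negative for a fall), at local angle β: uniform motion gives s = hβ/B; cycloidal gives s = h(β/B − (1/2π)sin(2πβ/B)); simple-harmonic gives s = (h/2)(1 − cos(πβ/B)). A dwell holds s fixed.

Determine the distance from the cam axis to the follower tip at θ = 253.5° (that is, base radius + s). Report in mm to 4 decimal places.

seg 1 [0°–56.7°] cycloidal, h=27: full span → s += 27 → s = 27.0000
seg 2 [56.7°–159.6°] dwell: s stays 27.0000
seg 3 [159.6°–290.7°] simple-harmonic, h=-16: θ=253.5° here. β=93.9, B=131.1. -16/2·(1 − cos(π·0.7162)) = -13.0264 → s = 13.9736
radial distance = base radius + s = 42 + 13.9736 = 55.9736

55.9736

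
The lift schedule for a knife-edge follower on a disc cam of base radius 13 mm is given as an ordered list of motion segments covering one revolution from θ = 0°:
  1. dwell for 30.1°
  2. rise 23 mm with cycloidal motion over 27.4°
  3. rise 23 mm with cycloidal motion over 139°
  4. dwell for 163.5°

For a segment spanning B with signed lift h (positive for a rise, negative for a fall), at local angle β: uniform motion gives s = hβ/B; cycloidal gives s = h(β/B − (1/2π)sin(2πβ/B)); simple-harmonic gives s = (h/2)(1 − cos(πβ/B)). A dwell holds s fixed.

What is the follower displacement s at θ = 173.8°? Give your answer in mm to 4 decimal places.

seg 1 [0°–30.1°] dwell: s stays 0.0000
seg 2 [30.1°–57.5°] cycloidal, h=23: full span → s += 23 → s = 23.0000
seg 3 [57.5°–196.5°] cycloidal, h=23: θ=173.8° here. β=116.3, B=139. 23·(0.8367 − sin(2π·0.8367)/(2π)) = 22.3747 → s = 45.3747

45.3747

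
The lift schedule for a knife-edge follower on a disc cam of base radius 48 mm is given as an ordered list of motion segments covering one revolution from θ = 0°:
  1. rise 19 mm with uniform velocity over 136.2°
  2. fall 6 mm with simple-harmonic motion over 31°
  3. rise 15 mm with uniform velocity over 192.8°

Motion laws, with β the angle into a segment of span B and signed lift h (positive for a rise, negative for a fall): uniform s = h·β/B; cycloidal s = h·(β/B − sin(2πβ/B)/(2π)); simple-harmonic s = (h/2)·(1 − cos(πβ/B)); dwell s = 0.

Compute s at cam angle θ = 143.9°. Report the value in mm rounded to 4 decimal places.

seg 1 [0°–136.2°] uniform, h=19: full span → s += 19 → s = 19.0000
seg 2 [136.2°–167.2°] simple-harmonic, h=-6: θ=143.9° here. β=7.7, B=31. -6/2·(1 − cos(π·0.2484)) = -0.8680 → s = 18.1320

18.1320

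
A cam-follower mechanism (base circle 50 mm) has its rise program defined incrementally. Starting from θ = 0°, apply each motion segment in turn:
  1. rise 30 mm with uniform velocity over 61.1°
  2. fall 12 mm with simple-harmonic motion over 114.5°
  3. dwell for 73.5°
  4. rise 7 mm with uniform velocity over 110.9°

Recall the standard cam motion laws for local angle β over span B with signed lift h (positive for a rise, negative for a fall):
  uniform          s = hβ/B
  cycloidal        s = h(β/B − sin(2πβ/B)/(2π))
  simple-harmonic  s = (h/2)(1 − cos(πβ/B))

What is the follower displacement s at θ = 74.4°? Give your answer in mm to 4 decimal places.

seg 1 [0°–61.1°] uniform, h=30: full span → s += 30 → s = 30.0000
seg 2 [61.1°–175.6°] simple-harmonic, h=-12: θ=74.4° here. β=13.3, B=114.5. -12/2·(1 − cos(π·0.1162)) = -0.3951 → s = 29.6049

29.6049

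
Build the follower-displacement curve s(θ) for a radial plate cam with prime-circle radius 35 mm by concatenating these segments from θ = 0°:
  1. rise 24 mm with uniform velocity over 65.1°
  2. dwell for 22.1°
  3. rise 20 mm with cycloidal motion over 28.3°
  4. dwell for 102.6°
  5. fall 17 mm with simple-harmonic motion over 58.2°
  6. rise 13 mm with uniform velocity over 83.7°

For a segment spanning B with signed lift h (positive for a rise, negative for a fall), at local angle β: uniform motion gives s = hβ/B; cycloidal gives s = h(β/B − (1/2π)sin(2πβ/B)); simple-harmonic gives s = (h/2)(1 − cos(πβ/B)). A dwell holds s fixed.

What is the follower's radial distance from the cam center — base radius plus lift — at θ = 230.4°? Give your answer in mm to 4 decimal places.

seg 1 [0°–65.1°] uniform, h=24: full span → s += 24 → s = 24.0000
seg 2 [65.1°–87.2°] dwell: s stays 24.0000
seg 3 [87.2°–115.5°] cycloidal, h=20: full span → s += 20 → s = 44.0000
seg 4 [115.5°–218.1°] dwell: s stays 44.0000
seg 5 [218.1°–276.3°] simple-harmonic, h=-17: θ=230.4° here. β=12.3, B=58.2. -17/2·(1 − cos(π·0.2113)) = -1.8057 → s = 42.1943
radial distance = base radius + s = 35 + 42.1943 = 77.1943

77.1943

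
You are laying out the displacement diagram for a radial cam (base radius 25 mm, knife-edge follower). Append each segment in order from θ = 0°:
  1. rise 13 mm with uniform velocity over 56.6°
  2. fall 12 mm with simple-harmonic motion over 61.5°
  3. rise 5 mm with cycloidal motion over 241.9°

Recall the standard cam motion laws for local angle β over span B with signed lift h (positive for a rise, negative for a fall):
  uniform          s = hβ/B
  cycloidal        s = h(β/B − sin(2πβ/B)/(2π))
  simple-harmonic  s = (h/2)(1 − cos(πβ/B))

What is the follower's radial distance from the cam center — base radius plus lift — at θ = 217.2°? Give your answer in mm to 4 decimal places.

seg 1 [0°–56.6°] uniform, h=13: full span → s += 13 → s = 13.0000
seg 2 [56.6°–118.1°] simple-harmonic, h=-12: full span → s += -12 → s = 1.0000
seg 3 [118.1°–360°] cycloidal, h=5: θ=217.2° here. β=99.1, B=241.9. 5·(0.4097 − sin(2π·0.4097)/(2π)) = 1.6206 → s = 2.6206
radial distance = base radius + s = 25 + 2.6206 = 27.6206

27.6206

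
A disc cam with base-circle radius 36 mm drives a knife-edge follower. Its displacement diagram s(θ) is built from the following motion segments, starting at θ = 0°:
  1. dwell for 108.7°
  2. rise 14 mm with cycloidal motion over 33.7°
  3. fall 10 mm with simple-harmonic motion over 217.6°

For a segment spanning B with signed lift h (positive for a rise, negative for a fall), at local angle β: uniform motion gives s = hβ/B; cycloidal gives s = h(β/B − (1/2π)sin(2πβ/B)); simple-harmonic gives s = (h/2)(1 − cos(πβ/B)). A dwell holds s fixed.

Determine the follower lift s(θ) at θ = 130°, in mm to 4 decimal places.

seg 1 [0°–108.7°] dwell: s stays 0.0000
seg 2 [108.7°–142.4°] cycloidal, h=14: θ=130° here. β=21.3, B=33.7. 14·(0.6320 − sin(2π·0.6320)/(2π)) = 10.4924 → s = 10.4924

10.4924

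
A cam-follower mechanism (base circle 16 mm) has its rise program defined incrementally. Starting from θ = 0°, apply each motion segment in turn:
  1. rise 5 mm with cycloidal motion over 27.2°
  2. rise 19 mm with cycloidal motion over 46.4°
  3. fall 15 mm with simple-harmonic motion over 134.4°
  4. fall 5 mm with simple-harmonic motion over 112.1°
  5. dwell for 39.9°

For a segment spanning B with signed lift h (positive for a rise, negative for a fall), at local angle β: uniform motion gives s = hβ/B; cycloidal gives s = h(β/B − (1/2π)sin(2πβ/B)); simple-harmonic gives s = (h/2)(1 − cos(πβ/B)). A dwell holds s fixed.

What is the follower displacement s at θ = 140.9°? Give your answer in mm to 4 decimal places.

seg 1 [0°–27.2°] cycloidal, h=5: full span → s += 5 → s = 5.0000
seg 2 [27.2°–73.6°] cycloidal, h=19: full span → s += 19 → s = 24.0000
seg 3 [73.6°–208°] simple-harmonic, h=-15: θ=140.9° here. β=67.3, B=134.4. -15/2·(1 − cos(π·0.5007)) = -7.5175 → s = 16.4825

16.4825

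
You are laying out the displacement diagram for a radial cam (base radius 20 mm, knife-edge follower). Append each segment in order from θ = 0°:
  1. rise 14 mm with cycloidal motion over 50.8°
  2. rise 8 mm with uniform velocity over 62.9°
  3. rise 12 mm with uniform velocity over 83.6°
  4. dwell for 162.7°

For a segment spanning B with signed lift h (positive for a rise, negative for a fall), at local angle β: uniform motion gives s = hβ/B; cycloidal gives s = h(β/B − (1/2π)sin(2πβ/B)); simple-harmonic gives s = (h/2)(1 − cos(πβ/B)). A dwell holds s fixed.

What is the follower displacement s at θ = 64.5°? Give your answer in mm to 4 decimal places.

seg 1 [0°–50.8°] cycloidal, h=14: full span → s += 14 → s = 14.0000
seg 2 [50.8°–113.7°] uniform, h=8: θ=64.5° here. β=13.7, B=62.9. 8·13.7/62.9 = 1.7424 → s = 15.7424

15.7424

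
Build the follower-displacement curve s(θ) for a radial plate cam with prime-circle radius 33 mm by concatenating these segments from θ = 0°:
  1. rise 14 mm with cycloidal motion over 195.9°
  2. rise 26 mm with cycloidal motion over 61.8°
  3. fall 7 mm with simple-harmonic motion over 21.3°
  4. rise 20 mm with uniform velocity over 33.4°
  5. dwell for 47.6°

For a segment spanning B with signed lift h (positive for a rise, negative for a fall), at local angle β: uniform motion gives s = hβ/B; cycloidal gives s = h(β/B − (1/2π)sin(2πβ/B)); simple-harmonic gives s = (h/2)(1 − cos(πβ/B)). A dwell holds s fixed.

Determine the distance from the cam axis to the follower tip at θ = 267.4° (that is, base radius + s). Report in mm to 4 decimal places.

seg 1 [0°–195.9°] cycloidal, h=14: full span → s += 14 → s = 14.0000
seg 2 [195.9°–257.7°] cycloidal, h=26: full span → s += 26 → s = 40.0000
seg 3 [257.7°–279°] simple-harmonic, h=-7: θ=267.4° here. β=9.7, B=21.3. -7/2·(1 − cos(π·0.4554)) = -3.0112 → s = 36.9888
radial distance = base radius + s = 33 + 36.9888 = 69.9888

69.9888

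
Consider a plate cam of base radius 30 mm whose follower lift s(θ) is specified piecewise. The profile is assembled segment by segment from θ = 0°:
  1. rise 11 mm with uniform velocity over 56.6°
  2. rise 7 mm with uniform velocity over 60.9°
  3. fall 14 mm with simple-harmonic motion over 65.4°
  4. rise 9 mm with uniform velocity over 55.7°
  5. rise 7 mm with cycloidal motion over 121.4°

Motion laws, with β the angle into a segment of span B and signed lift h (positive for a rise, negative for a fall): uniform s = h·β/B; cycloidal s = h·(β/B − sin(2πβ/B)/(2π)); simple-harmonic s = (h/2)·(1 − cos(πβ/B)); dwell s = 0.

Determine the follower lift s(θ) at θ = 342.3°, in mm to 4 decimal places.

seg 1 [0°–56.6°] uniform, h=11: full span → s += 11 → s = 11.0000
seg 2 [56.6°–117.5°] uniform, h=7: full span → s += 7 → s = 18.0000
seg 3 [117.5°–182.9°] simple-harmonic, h=-14: full span → s += -14 → s = 4.0000
seg 4 [182.9°–238.6°] uniform, h=9: full span → s += 9 → s = 13.0000
seg 5 [238.6°–360°] cycloidal, h=7: θ=342.3° here. β=103.7, B=121.4. 7·(0.8542 − sin(2π·0.8542)/(2π)) = 6.8631 → s = 19.8631

19.8631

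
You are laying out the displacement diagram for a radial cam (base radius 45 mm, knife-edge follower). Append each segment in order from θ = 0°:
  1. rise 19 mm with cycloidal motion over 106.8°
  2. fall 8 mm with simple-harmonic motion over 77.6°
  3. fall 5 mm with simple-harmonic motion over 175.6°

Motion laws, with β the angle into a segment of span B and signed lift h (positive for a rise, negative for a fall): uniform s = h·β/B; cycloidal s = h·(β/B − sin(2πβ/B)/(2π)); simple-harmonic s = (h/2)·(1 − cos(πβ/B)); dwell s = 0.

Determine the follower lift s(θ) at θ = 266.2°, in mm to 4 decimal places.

seg 1 [0°–106.8°] cycloidal, h=19: full span → s += 19 → s = 19.0000
seg 2 [106.8°–184.4°] simple-harmonic, h=-8: full span → s += -8 → s = 11.0000
seg 3 [184.4°–360°] simple-harmonic, h=-5: θ=266.2° here. β=81.8, B=175.6. -5/2·(1 − cos(π·0.4658)) = -2.2322 → s = 8.7678

8.7678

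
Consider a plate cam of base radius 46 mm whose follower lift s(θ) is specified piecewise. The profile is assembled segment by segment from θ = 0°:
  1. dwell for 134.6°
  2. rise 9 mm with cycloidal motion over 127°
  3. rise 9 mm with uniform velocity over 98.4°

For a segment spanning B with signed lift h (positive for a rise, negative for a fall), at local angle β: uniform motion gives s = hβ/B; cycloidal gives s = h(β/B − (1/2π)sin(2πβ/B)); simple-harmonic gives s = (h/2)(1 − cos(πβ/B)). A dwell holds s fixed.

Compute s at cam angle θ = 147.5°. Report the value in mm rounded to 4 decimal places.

seg 1 [0°–134.6°] dwell: s stays 0.0000
seg 2 [134.6°–261.6°] cycloidal, h=9: θ=147.5° here. β=12.9, B=127. 9·(0.1016 − sin(2π·0.1016)/(2π)) = 0.0608 → s = 0.0608

0.0608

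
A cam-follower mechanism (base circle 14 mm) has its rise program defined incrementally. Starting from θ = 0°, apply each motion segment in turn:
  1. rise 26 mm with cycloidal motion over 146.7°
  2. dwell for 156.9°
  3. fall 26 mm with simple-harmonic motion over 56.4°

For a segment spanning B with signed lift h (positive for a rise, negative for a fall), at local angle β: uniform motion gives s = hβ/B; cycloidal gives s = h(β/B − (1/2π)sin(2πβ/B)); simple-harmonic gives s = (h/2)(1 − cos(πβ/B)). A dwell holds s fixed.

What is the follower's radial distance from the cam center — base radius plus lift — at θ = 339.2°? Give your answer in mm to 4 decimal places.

seg 1 [0°–146.7°] cycloidal, h=26: full span → s += 26 → s = 26.0000
seg 2 [146.7°–303.6°] dwell: s stays 26.0000
seg 3 [303.6°–360°] simple-harmonic, h=-26: θ=339.2° here. β=35.6, B=56.4. -26/2·(1 − cos(π·0.6312)) = -18.2081 → s = 7.7919
radial distance = base radius + s = 14 + 7.7919 = 21.7919

21.7919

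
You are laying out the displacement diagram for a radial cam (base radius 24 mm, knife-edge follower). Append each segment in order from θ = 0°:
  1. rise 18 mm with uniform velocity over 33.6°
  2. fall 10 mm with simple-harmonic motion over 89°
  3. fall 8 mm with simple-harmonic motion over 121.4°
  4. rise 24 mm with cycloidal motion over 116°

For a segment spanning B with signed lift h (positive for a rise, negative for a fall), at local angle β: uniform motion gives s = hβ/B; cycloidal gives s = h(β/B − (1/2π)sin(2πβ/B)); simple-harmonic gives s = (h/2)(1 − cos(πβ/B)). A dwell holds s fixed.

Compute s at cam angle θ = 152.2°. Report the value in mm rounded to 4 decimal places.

seg 1 [0°–33.6°] uniform, h=18: full span → s += 18 → s = 18.0000
seg 2 [33.6°–122.6°] simple-harmonic, h=-10: full span → s += -10 → s = 8.0000
seg 3 [122.6°–244°] simple-harmonic, h=-8: θ=152.2° here. β=29.6, B=121.4. -8/2·(1 − cos(π·0.2438)) = -1.1172 → s = 6.8828

6.8828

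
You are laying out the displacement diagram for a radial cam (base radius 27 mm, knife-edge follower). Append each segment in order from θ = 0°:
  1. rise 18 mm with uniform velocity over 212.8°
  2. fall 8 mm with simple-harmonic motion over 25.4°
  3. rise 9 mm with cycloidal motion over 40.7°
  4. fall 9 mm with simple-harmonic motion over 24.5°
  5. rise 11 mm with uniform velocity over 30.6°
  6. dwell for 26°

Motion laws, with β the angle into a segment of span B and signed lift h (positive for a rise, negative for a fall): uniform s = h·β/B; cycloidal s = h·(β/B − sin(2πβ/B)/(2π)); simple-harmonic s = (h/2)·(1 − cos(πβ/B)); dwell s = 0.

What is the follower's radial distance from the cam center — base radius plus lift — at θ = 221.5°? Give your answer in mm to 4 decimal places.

seg 1 [0°–212.8°] uniform, h=18: full span → s += 18 → s = 18.0000
seg 2 [212.8°–238.2°] simple-harmonic, h=-8: θ=221.5° here. β=8.7, B=25.4. -8/2·(1 − cos(π·0.3425)) = -2.1008 → s = 15.8992
radial distance = base radius + s = 27 + 15.8992 = 42.8992

42.8992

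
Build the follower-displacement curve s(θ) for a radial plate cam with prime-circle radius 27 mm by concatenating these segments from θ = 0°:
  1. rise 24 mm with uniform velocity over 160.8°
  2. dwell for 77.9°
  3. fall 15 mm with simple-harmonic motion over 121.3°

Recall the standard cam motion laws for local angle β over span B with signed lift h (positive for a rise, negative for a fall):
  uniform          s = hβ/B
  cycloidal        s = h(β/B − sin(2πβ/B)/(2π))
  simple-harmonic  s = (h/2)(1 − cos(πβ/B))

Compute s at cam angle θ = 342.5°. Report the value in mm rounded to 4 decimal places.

seg 1 [0°–160.8°] uniform, h=24: full span → s += 24 → s = 24.0000
seg 2 [160.8°–238.7°] dwell: s stays 24.0000
seg 3 [238.7°–360°] simple-harmonic, h=-15: θ=342.5° here. β=103.8, B=121.3. -15/2·(1 − cos(π·0.8557)) = -14.2428 → s = 9.7572

9.7572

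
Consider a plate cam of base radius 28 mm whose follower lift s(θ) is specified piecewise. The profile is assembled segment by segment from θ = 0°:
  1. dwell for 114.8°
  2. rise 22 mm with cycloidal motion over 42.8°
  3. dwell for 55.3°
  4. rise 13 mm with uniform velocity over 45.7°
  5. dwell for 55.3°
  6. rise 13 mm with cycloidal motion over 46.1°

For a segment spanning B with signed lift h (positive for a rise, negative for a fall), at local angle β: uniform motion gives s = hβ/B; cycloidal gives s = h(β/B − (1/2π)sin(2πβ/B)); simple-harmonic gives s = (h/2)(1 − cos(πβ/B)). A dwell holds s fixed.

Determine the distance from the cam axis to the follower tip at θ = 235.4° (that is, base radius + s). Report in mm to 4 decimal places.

seg 1 [0°–114.8°] dwell: s stays 0.0000
seg 2 [114.8°–157.6°] cycloidal, h=22: full span → s += 22 → s = 22.0000
seg 3 [157.6°–212.9°] dwell: s stays 22.0000
seg 4 [212.9°–258.6°] uniform, h=13: θ=235.4° here. β=22.5, B=45.7. 13·22.5/45.7 = 6.4004 → s = 28.4004
radial distance = base radius + s = 28 + 28.4004 = 56.4004

56.4004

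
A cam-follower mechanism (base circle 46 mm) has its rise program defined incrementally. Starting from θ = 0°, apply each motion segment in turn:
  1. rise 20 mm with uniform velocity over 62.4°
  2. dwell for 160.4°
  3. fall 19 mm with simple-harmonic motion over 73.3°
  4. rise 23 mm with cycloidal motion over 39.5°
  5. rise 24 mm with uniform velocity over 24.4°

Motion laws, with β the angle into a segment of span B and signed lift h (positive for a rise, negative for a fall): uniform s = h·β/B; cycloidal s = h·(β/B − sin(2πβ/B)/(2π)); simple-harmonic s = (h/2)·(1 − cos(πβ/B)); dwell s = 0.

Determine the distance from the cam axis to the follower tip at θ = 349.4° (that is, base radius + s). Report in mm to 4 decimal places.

seg 1 [0°–62.4°] uniform, h=20: full span → s += 20 → s = 20.0000
seg 2 [62.4°–222.8°] dwell: s stays 20.0000
seg 3 [222.8°–296.1°] simple-harmonic, h=-19: full span → s += -19 → s = 1.0000
seg 4 [296.1°–335.6°] cycloidal, h=23: full span → s += 23 → s = 24.0000
seg 5 [335.6°–360°] uniform, h=24: θ=349.4° here. β=13.8, B=24.4. 24·13.8/24.4 = 13.5738 → s = 37.5738
radial distance = base radius + s = 46 + 37.5738 = 83.5738

83.5738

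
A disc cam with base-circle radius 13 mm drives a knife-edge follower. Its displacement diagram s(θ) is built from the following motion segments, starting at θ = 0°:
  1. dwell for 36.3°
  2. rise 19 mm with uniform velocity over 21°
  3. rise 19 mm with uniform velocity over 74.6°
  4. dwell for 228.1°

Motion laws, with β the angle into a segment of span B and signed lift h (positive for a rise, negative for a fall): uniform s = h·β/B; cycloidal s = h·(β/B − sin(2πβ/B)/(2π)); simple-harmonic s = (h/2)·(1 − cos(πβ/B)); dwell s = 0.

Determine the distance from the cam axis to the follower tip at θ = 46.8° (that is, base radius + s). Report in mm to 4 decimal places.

seg 1 [0°–36.3°] dwell: s stays 0.0000
seg 2 [36.3°–57.3°] uniform, h=19: θ=46.8° here. β=10.5, B=21. 19·10.5/21 = 9.5000 → s = 9.5000
radial distance = base radius + s = 13 + 9.5000 = 22.5000

22.5000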